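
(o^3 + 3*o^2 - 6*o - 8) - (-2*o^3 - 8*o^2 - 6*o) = 3*o^3 + 11*o^2 - 8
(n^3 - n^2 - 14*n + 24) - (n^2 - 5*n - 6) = n^3 - 2*n^2 - 9*n + 30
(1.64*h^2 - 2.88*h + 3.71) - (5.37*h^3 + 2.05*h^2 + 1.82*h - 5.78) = -5.37*h^3 - 0.41*h^2 - 4.7*h + 9.49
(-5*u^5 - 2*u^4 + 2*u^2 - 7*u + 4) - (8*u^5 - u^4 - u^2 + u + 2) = -13*u^5 - u^4 + 3*u^2 - 8*u + 2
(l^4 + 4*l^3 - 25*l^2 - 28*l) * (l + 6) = l^5 + 10*l^4 - l^3 - 178*l^2 - 168*l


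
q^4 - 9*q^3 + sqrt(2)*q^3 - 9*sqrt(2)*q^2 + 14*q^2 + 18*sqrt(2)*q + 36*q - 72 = (q - 6)*(q - 3)*(q - sqrt(2))*(q + 2*sqrt(2))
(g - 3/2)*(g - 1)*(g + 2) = g^3 - g^2/2 - 7*g/2 + 3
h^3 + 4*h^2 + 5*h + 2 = (h + 1)^2*(h + 2)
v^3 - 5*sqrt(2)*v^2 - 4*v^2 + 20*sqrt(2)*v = v*(v - 4)*(v - 5*sqrt(2))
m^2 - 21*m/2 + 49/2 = (m - 7)*(m - 7/2)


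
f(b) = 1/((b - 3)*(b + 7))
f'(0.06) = -0.01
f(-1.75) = -0.04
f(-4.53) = -0.05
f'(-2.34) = 0.00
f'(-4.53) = 0.01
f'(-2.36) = 0.00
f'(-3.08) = 0.00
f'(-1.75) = -0.00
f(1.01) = -0.06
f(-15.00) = 0.01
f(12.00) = 0.01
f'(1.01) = -0.02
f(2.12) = -0.12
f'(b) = -1/((b - 3)*(b + 7)^2) - 1/((b - 3)^2*(b + 7)) = 2*(-b - 2)/(b^4 + 8*b^3 - 26*b^2 - 168*b + 441)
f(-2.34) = -0.04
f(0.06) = -0.05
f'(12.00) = 0.00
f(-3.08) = -0.04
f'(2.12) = -0.13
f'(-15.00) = 0.00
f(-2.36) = -0.04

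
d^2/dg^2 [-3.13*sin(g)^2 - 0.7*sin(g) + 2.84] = 0.7*sin(g) - 6.26*cos(2*g)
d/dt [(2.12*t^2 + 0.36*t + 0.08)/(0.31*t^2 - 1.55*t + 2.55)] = (-3.3976*t^2 + 10.7624*t + 1.042)/(0.0961*t^4 - 0.961*t^3 + 3.9835*t^2 - 7.905*t + 6.5025)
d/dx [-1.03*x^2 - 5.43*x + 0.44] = -2.06*x - 5.43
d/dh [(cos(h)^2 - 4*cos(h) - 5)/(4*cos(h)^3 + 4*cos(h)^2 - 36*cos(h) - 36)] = (cos(h)^2 - 10*cos(h) + 9)*sin(h)/(4*(cos(h) - 3)^2*(cos(h) + 3)^2)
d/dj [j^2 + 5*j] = 2*j + 5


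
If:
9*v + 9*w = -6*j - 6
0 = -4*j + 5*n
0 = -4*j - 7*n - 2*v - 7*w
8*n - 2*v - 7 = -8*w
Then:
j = -15/44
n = -3/11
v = -419/330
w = 137/165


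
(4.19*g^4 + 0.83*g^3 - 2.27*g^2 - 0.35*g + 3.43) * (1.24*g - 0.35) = 5.1956*g^5 - 0.4373*g^4 - 3.1053*g^3 + 0.3605*g^2 + 4.3757*g - 1.2005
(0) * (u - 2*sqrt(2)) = 0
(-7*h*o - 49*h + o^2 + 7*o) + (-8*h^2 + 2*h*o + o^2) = -8*h^2 - 5*h*o - 49*h + 2*o^2 + 7*o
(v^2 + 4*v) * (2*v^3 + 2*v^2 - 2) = 2*v^5 + 10*v^4 + 8*v^3 - 2*v^2 - 8*v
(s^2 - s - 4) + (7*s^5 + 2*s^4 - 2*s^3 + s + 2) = 7*s^5 + 2*s^4 - 2*s^3 + s^2 - 2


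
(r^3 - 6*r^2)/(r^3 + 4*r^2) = (r - 6)/(r + 4)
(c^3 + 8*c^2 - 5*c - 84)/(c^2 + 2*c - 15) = (c^2 + 11*c + 28)/(c + 5)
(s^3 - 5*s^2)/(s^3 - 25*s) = s/(s + 5)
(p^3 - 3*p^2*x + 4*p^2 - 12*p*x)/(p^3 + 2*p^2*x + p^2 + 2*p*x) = (p^2 - 3*p*x + 4*p - 12*x)/(p^2 + 2*p*x + p + 2*x)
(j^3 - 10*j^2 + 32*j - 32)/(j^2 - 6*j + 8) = j - 4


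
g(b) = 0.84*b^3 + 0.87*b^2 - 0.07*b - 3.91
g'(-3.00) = 17.39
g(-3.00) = -18.55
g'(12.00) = 383.69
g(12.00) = 1572.05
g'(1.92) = 12.56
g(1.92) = 5.11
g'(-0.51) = -0.30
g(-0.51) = -3.76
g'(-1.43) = 2.59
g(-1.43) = -4.49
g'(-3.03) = 17.79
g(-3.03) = -19.08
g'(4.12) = 49.87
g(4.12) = 69.31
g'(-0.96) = 0.58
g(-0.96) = -3.78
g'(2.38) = 18.35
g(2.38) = 12.18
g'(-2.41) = 10.37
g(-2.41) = -10.45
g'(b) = 2.52*b^2 + 1.74*b - 0.07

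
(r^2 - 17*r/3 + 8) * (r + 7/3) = r^3 - 10*r^2/3 - 47*r/9 + 56/3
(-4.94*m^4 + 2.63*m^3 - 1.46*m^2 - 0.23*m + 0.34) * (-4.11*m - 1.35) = 20.3034*m^5 - 4.1403*m^4 + 2.4501*m^3 + 2.9163*m^2 - 1.0869*m - 0.459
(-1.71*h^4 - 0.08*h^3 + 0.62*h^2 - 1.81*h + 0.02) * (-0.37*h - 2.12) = 0.6327*h^5 + 3.6548*h^4 - 0.0598*h^3 - 0.6447*h^2 + 3.8298*h - 0.0424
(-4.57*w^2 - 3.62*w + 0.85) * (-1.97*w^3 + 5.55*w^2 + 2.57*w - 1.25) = 9.0029*w^5 - 18.2321*w^4 - 33.5104*w^3 + 1.1266*w^2 + 6.7095*w - 1.0625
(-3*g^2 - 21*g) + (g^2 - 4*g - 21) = -2*g^2 - 25*g - 21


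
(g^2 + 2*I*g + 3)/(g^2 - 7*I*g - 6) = (g + 3*I)/(g - 6*I)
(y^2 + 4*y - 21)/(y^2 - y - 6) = (y + 7)/(y + 2)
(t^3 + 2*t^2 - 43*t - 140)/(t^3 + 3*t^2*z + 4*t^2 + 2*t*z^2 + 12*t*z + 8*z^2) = (t^2 - 2*t - 35)/(t^2 + 3*t*z + 2*z^2)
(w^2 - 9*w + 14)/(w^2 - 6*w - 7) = (w - 2)/(w + 1)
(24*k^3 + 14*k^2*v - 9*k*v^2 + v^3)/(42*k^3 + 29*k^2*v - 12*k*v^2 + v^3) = (-4*k + v)/(-7*k + v)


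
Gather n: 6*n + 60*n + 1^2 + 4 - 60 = 66*n - 55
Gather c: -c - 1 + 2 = 1 - c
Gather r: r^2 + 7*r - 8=r^2 + 7*r - 8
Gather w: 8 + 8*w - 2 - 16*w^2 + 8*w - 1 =-16*w^2 + 16*w + 5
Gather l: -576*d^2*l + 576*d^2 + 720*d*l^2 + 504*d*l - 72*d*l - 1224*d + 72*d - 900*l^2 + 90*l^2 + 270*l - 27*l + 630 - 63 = 576*d^2 - 1152*d + l^2*(720*d - 810) + l*(-576*d^2 + 432*d + 243) + 567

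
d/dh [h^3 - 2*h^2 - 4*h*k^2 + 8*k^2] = 3*h^2 - 4*h - 4*k^2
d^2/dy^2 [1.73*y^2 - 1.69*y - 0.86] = 3.46000000000000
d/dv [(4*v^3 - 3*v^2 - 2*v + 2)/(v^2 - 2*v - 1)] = 2*(2*v^4 - 8*v^3 - 2*v^2 + v + 3)/(v^4 - 4*v^3 + 2*v^2 + 4*v + 1)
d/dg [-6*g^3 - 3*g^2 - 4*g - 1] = -18*g^2 - 6*g - 4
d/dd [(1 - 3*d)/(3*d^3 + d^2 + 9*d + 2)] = (-9*d^3 - 3*d^2 - 27*d + (3*d - 1)*(9*d^2 + 2*d + 9) - 6)/(3*d^3 + d^2 + 9*d + 2)^2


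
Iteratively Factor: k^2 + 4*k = (k + 4)*(k)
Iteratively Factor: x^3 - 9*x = (x + 3)*(x^2 - 3*x) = (x - 3)*(x + 3)*(x)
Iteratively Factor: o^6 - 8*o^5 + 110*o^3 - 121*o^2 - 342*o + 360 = (o + 2)*(o^5 - 10*o^4 + 20*o^3 + 70*o^2 - 261*o + 180) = (o + 2)*(o + 3)*(o^4 - 13*o^3 + 59*o^2 - 107*o + 60) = (o - 5)*(o + 2)*(o + 3)*(o^3 - 8*o^2 + 19*o - 12) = (o - 5)*(o - 1)*(o + 2)*(o + 3)*(o^2 - 7*o + 12) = (o - 5)*(o - 3)*(o - 1)*(o + 2)*(o + 3)*(o - 4)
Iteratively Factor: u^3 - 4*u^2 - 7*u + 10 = (u - 1)*(u^2 - 3*u - 10) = (u - 1)*(u + 2)*(u - 5)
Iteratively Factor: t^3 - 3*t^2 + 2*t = (t - 1)*(t^2 - 2*t) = t*(t - 1)*(t - 2)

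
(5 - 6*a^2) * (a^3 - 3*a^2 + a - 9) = -6*a^5 + 18*a^4 - a^3 + 39*a^2 + 5*a - 45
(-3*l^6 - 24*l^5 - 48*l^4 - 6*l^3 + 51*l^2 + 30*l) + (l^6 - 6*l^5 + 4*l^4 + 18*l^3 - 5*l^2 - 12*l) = -2*l^6 - 30*l^5 - 44*l^4 + 12*l^3 + 46*l^2 + 18*l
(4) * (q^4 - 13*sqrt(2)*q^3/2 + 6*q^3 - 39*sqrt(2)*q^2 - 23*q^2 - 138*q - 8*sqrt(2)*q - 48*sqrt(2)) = 4*q^4 - 26*sqrt(2)*q^3 + 24*q^3 - 156*sqrt(2)*q^2 - 92*q^2 - 552*q - 32*sqrt(2)*q - 192*sqrt(2)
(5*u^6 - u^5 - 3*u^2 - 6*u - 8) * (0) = 0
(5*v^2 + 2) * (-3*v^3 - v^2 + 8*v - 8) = -15*v^5 - 5*v^4 + 34*v^3 - 42*v^2 + 16*v - 16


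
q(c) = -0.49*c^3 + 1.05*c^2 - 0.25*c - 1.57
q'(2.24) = -2.92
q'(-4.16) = -34.43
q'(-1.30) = -5.46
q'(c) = -1.47*c^2 + 2.1*c - 0.25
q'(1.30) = -0.00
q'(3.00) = -7.18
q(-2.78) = 17.77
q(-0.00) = -1.57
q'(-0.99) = -3.77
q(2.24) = -2.37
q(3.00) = -6.10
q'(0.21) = 0.13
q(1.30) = -1.20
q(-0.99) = 0.18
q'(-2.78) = -17.45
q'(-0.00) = -0.25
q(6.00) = -71.11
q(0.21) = -1.58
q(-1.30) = 1.61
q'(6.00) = -40.57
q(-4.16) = 52.92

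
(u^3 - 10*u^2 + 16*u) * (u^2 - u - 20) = u^5 - 11*u^4 + 6*u^3 + 184*u^2 - 320*u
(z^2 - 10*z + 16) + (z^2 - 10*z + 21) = 2*z^2 - 20*z + 37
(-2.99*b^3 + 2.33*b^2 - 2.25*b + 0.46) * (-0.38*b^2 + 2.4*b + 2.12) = 1.1362*b^5 - 8.0614*b^4 + 0.108199999999999*b^3 - 0.635199999999999*b^2 - 3.666*b + 0.9752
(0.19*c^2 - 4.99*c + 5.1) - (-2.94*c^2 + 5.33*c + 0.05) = 3.13*c^2 - 10.32*c + 5.05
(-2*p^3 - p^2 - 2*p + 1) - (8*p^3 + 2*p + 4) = -10*p^3 - p^2 - 4*p - 3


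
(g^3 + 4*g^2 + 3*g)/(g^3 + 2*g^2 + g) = (g + 3)/(g + 1)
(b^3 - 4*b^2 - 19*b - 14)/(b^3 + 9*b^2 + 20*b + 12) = (b - 7)/(b + 6)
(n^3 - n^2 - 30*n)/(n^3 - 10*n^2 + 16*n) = (n^2 - n - 30)/(n^2 - 10*n + 16)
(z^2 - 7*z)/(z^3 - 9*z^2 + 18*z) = (z - 7)/(z^2 - 9*z + 18)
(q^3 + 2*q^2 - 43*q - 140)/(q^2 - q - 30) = (q^2 - 3*q - 28)/(q - 6)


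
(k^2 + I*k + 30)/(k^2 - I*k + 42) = (k - 5*I)/(k - 7*I)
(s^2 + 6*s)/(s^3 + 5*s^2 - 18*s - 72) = s/(s^2 - s - 12)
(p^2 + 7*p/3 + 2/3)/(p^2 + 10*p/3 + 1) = (p + 2)/(p + 3)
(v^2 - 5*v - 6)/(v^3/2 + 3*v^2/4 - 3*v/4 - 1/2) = 4*(v^2 - 5*v - 6)/(2*v^3 + 3*v^2 - 3*v - 2)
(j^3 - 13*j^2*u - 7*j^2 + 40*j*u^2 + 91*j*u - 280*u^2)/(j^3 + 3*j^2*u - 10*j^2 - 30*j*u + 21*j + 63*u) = (j^2 - 13*j*u + 40*u^2)/(j^2 + 3*j*u - 3*j - 9*u)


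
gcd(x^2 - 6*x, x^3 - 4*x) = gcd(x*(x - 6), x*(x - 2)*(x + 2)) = x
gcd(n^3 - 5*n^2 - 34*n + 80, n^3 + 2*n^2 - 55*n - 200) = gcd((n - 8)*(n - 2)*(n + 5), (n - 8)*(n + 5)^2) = n^2 - 3*n - 40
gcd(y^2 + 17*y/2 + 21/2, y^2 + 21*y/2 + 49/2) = y + 7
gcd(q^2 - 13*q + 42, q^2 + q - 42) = q - 6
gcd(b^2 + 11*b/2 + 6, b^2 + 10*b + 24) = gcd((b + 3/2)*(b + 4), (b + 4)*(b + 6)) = b + 4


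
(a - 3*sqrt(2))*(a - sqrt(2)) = a^2 - 4*sqrt(2)*a + 6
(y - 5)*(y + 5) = y^2 - 25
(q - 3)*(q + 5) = q^2 + 2*q - 15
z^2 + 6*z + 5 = (z + 1)*(z + 5)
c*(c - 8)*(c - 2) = c^3 - 10*c^2 + 16*c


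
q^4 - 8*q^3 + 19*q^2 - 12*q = q*(q - 4)*(q - 3)*(q - 1)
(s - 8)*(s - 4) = s^2 - 12*s + 32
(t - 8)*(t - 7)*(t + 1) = t^3 - 14*t^2 + 41*t + 56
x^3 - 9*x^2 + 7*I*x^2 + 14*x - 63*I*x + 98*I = (x - 7)*(x - 2)*(x + 7*I)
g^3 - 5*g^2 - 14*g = g*(g - 7)*(g + 2)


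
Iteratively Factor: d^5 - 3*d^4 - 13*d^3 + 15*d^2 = (d + 3)*(d^4 - 6*d^3 + 5*d^2) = d*(d + 3)*(d^3 - 6*d^2 + 5*d) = d*(d - 1)*(d + 3)*(d^2 - 5*d) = d^2*(d - 1)*(d + 3)*(d - 5)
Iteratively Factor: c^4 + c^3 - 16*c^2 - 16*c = (c + 1)*(c^3 - 16*c) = c*(c + 1)*(c^2 - 16) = c*(c - 4)*(c + 1)*(c + 4)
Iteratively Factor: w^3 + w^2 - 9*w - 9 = (w + 1)*(w^2 - 9) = (w - 3)*(w + 1)*(w + 3)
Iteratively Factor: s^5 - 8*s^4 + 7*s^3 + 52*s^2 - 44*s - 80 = (s - 4)*(s^4 - 4*s^3 - 9*s^2 + 16*s + 20) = (s - 5)*(s - 4)*(s^3 + s^2 - 4*s - 4) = (s - 5)*(s - 4)*(s - 2)*(s^2 + 3*s + 2) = (s - 5)*(s - 4)*(s - 2)*(s + 2)*(s + 1)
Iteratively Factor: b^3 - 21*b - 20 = (b + 1)*(b^2 - b - 20) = (b + 1)*(b + 4)*(b - 5)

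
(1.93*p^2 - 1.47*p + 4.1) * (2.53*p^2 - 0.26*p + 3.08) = 4.8829*p^4 - 4.2209*p^3 + 16.6996*p^2 - 5.5936*p + 12.628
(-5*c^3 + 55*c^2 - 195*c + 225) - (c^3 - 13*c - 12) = -6*c^3 + 55*c^2 - 182*c + 237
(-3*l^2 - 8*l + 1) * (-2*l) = 6*l^3 + 16*l^2 - 2*l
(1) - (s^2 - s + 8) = -s^2 + s - 7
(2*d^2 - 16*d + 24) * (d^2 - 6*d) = 2*d^4 - 28*d^3 + 120*d^2 - 144*d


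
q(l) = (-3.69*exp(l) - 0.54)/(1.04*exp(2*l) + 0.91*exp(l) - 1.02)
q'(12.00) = 0.00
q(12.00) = 0.00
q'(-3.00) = 0.23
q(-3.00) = 0.74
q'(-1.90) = 0.91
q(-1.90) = 1.27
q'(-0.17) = 28.11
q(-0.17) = -7.49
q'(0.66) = 1.87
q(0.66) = -1.66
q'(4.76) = 0.03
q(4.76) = -0.03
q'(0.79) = 1.53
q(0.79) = -1.44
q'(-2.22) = 0.58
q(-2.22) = 1.04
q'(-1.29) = 2.80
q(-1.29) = 2.25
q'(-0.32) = 143.94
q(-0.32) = -17.02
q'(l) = (-3.69*exp(l) - 0.54)*(-2.08*exp(2*l) - 0.91*exp(l))/(1.04*exp(2*l) + 0.91*exp(l) - 1.02)^2 - 3.69*exp(l)/(1.04*exp(2*l) + 0.91*exp(l) - 1.02) = (3.8376*exp(2*l) + 1.1232*exp(l) + 4.2552)*exp(l)/(1.0816*exp(4*l) + 1.8928*exp(3*l) - 1.2935*exp(2*l) - 1.8564*exp(l) + 1.0404)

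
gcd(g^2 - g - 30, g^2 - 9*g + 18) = g - 6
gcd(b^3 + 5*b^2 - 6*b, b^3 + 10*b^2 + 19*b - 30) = b^2 + 5*b - 6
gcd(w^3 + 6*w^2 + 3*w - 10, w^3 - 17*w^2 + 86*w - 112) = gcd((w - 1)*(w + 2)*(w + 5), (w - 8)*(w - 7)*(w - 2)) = 1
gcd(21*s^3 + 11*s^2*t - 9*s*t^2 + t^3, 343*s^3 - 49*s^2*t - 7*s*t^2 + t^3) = 7*s - t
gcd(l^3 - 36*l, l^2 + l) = l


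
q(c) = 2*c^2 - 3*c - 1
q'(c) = 4*c - 3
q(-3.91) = 41.31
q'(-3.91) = -18.64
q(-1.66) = 9.49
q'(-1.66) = -9.64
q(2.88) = 6.95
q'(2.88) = 8.52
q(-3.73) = 38.02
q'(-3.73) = -17.92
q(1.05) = -1.94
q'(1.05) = 1.20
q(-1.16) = 5.17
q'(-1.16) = -7.64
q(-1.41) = 7.21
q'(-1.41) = -8.64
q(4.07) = 19.92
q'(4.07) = 13.28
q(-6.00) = 89.00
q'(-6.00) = -27.00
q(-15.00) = 494.00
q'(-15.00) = -63.00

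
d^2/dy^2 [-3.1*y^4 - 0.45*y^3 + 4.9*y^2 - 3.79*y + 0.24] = -37.2*y^2 - 2.7*y + 9.8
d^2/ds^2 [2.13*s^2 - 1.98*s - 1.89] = 4.26000000000000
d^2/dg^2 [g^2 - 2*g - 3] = 2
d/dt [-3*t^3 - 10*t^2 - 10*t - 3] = -9*t^2 - 20*t - 10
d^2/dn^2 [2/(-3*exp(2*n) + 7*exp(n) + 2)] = 2*(2*(6*exp(n) - 7)^2*exp(n) + (12*exp(n) - 7)*(-3*exp(2*n) + 7*exp(n) + 2))*exp(n)/(-3*exp(2*n) + 7*exp(n) + 2)^3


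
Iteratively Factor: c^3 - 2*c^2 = (c)*(c^2 - 2*c) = c^2*(c - 2)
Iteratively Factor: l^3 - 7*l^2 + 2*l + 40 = (l - 4)*(l^2 - 3*l - 10) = (l - 4)*(l + 2)*(l - 5)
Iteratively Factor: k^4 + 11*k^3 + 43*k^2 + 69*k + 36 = (k + 3)*(k^3 + 8*k^2 + 19*k + 12) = (k + 3)*(k + 4)*(k^2 + 4*k + 3) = (k + 3)^2*(k + 4)*(k + 1)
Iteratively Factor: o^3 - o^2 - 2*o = (o + 1)*(o^2 - 2*o) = (o - 2)*(o + 1)*(o)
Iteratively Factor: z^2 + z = (z + 1)*(z)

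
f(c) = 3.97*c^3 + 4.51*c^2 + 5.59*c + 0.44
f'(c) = 11.91*c^2 + 9.02*c + 5.59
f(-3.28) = -109.47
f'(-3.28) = 104.14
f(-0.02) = 0.33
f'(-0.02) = 5.41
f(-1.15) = -6.06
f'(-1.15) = 10.97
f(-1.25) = -7.25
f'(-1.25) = 12.92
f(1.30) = 24.05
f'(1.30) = 37.44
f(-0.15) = -0.31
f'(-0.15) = 4.50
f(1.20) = 20.50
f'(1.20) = 33.56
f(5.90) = 1005.77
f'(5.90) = 473.40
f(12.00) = 7577.12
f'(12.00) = 1828.87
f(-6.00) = -728.26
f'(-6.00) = 380.23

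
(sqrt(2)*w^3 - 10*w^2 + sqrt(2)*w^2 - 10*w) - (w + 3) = sqrt(2)*w^3 - 10*w^2 + sqrt(2)*w^2 - 11*w - 3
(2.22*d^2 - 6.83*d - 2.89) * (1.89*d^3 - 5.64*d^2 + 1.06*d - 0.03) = 4.1958*d^5 - 25.4295*d^4 + 35.4123*d^3 + 8.9932*d^2 - 2.8585*d + 0.0867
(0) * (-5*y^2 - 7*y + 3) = 0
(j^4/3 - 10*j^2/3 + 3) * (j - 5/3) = j^5/3 - 5*j^4/9 - 10*j^3/3 + 50*j^2/9 + 3*j - 5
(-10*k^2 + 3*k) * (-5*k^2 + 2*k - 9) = 50*k^4 - 35*k^3 + 96*k^2 - 27*k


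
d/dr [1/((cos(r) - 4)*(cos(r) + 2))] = 2*(cos(r) - 1)*sin(r)/((cos(r) - 4)^2*(cos(r) + 2)^2)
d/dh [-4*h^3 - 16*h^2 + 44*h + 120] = -12*h^2 - 32*h + 44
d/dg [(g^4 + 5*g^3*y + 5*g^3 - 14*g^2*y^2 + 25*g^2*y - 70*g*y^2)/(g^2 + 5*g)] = 2*g + 5*y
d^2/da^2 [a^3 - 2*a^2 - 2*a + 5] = 6*a - 4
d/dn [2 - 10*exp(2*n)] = -20*exp(2*n)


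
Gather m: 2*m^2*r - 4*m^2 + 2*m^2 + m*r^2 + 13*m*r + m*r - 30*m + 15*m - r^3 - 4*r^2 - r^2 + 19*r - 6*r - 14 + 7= m^2*(2*r - 2) + m*(r^2 + 14*r - 15) - r^3 - 5*r^2 + 13*r - 7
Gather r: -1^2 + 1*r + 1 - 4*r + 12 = 12 - 3*r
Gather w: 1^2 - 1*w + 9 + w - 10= 0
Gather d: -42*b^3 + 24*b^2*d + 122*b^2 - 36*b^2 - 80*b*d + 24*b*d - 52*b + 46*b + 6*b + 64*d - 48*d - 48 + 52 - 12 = -42*b^3 + 86*b^2 + d*(24*b^2 - 56*b + 16) - 8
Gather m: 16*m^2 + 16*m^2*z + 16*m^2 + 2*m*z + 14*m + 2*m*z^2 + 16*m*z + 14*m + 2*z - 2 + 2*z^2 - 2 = m^2*(16*z + 32) + m*(2*z^2 + 18*z + 28) + 2*z^2 + 2*z - 4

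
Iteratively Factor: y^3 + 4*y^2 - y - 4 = (y - 1)*(y^2 + 5*y + 4) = (y - 1)*(y + 4)*(y + 1)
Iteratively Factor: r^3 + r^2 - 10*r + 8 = (r - 2)*(r^2 + 3*r - 4) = (r - 2)*(r + 4)*(r - 1)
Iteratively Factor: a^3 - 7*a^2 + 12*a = (a)*(a^2 - 7*a + 12) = a*(a - 4)*(a - 3)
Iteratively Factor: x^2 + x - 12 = (x + 4)*(x - 3)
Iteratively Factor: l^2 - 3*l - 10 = (l - 5)*(l + 2)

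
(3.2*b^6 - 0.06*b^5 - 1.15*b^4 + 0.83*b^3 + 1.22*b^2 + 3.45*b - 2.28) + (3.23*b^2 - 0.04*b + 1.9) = 3.2*b^6 - 0.06*b^5 - 1.15*b^4 + 0.83*b^3 + 4.45*b^2 + 3.41*b - 0.38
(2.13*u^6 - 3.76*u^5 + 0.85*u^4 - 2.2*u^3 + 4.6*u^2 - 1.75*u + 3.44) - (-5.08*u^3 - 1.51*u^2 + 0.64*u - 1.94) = 2.13*u^6 - 3.76*u^5 + 0.85*u^4 + 2.88*u^3 + 6.11*u^2 - 2.39*u + 5.38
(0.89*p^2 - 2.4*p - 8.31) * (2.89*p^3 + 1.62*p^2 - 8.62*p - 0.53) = 2.5721*p^5 - 5.4942*p^4 - 35.5757*p^3 + 6.7541*p^2 + 72.9042*p + 4.4043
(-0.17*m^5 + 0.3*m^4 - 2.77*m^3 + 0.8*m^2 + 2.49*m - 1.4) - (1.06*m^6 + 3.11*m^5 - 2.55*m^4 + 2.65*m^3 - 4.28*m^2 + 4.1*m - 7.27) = -1.06*m^6 - 3.28*m^5 + 2.85*m^4 - 5.42*m^3 + 5.08*m^2 - 1.61*m + 5.87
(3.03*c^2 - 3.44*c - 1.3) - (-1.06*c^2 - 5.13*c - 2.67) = 4.09*c^2 + 1.69*c + 1.37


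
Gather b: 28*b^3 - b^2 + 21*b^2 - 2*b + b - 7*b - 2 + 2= 28*b^3 + 20*b^2 - 8*b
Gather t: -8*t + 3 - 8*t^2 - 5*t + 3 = -8*t^2 - 13*t + 6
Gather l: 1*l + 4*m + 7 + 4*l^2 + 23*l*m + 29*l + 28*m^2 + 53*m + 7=4*l^2 + l*(23*m + 30) + 28*m^2 + 57*m + 14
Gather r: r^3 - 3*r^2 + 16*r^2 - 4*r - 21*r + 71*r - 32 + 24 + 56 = r^3 + 13*r^2 + 46*r + 48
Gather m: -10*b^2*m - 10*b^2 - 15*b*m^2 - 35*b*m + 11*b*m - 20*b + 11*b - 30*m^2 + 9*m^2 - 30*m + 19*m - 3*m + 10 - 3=-10*b^2 - 9*b + m^2*(-15*b - 21) + m*(-10*b^2 - 24*b - 14) + 7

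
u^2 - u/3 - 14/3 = (u - 7/3)*(u + 2)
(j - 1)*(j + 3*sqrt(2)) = j^2 - j + 3*sqrt(2)*j - 3*sqrt(2)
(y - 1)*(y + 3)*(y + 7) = y^3 + 9*y^2 + 11*y - 21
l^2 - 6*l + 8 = (l - 4)*(l - 2)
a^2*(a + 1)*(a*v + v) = a^4*v + 2*a^3*v + a^2*v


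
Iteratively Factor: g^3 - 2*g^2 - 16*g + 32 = (g + 4)*(g^2 - 6*g + 8) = (g - 4)*(g + 4)*(g - 2)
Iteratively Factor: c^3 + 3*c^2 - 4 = (c + 2)*(c^2 + c - 2) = (c - 1)*(c + 2)*(c + 2)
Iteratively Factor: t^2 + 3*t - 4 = (t + 4)*(t - 1)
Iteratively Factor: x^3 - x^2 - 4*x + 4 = (x - 1)*(x^2 - 4) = (x - 2)*(x - 1)*(x + 2)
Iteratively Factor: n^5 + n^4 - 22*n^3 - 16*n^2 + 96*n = (n - 2)*(n^4 + 3*n^3 - 16*n^2 - 48*n) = (n - 4)*(n - 2)*(n^3 + 7*n^2 + 12*n) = (n - 4)*(n - 2)*(n + 3)*(n^2 + 4*n) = (n - 4)*(n - 2)*(n + 3)*(n + 4)*(n)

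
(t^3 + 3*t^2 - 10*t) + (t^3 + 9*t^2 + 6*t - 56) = 2*t^3 + 12*t^2 - 4*t - 56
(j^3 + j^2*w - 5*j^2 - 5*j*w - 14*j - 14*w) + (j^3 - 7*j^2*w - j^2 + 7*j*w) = 2*j^3 - 6*j^2*w - 6*j^2 + 2*j*w - 14*j - 14*w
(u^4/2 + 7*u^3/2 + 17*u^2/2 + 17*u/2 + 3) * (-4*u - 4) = -2*u^5 - 16*u^4 - 48*u^3 - 68*u^2 - 46*u - 12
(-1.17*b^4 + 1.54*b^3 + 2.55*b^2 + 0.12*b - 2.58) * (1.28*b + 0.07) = -1.4976*b^5 + 1.8893*b^4 + 3.3718*b^3 + 0.3321*b^2 - 3.294*b - 0.1806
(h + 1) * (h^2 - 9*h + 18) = h^3 - 8*h^2 + 9*h + 18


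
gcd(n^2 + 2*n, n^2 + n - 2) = n + 2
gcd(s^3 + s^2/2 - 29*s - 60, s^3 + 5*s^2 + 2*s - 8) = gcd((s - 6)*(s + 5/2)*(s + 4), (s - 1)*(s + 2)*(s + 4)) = s + 4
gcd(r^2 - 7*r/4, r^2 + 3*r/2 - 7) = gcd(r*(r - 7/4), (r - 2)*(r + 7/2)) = 1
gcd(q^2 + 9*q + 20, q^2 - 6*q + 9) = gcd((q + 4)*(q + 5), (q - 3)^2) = 1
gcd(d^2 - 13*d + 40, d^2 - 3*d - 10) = d - 5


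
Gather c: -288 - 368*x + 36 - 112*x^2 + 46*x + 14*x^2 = -98*x^2 - 322*x - 252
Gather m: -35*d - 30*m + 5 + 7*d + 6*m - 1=-28*d - 24*m + 4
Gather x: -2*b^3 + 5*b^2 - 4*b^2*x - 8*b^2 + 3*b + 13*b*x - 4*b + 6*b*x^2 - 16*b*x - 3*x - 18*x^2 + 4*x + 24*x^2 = -2*b^3 - 3*b^2 - b + x^2*(6*b + 6) + x*(-4*b^2 - 3*b + 1)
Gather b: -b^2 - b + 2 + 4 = -b^2 - b + 6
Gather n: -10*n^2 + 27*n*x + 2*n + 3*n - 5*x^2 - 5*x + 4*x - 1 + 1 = -10*n^2 + n*(27*x + 5) - 5*x^2 - x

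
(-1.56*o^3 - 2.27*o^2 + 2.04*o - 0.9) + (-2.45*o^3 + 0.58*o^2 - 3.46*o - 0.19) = -4.01*o^3 - 1.69*o^2 - 1.42*o - 1.09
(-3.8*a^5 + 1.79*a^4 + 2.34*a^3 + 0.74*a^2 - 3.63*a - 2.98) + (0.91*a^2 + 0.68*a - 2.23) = -3.8*a^5 + 1.79*a^4 + 2.34*a^3 + 1.65*a^2 - 2.95*a - 5.21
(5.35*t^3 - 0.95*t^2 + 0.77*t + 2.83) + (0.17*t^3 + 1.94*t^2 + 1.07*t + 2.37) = 5.52*t^3 + 0.99*t^2 + 1.84*t + 5.2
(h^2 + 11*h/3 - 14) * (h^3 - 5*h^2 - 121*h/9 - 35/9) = h^5 - 4*h^4/3 - 412*h^3/9 + 454*h^2/27 + 4697*h/27 + 490/9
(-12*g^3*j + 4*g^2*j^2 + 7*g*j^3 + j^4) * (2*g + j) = -24*g^4*j - 4*g^3*j^2 + 18*g^2*j^3 + 9*g*j^4 + j^5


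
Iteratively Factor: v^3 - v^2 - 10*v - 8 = (v + 1)*(v^2 - 2*v - 8) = (v + 1)*(v + 2)*(v - 4)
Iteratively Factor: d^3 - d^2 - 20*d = (d)*(d^2 - d - 20) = d*(d + 4)*(d - 5)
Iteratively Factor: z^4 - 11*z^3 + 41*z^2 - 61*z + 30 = (z - 5)*(z^3 - 6*z^2 + 11*z - 6) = (z - 5)*(z - 1)*(z^2 - 5*z + 6) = (z - 5)*(z - 3)*(z - 1)*(z - 2)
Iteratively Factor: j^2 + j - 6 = (j + 3)*(j - 2)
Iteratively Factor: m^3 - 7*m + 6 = (m + 3)*(m^2 - 3*m + 2) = (m - 2)*(m + 3)*(m - 1)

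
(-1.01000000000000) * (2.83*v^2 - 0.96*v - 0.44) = -2.8583*v^2 + 0.9696*v + 0.4444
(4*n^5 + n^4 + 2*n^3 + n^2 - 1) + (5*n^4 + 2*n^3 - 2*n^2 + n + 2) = 4*n^5 + 6*n^4 + 4*n^3 - n^2 + n + 1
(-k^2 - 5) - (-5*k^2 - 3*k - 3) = 4*k^2 + 3*k - 2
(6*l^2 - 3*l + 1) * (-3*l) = -18*l^3 + 9*l^2 - 3*l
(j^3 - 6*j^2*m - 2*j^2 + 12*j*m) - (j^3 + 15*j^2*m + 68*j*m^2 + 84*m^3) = -21*j^2*m - 2*j^2 - 68*j*m^2 + 12*j*m - 84*m^3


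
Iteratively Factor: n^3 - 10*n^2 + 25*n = (n)*(n^2 - 10*n + 25) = n*(n - 5)*(n - 5)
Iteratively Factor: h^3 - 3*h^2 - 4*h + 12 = (h - 2)*(h^2 - h - 6) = (h - 2)*(h + 2)*(h - 3)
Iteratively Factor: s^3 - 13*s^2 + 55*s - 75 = (s - 5)*(s^2 - 8*s + 15) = (s - 5)^2*(s - 3)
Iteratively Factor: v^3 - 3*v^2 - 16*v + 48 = (v + 4)*(v^2 - 7*v + 12) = (v - 3)*(v + 4)*(v - 4)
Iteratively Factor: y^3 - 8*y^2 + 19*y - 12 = (y - 3)*(y^2 - 5*y + 4) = (y - 4)*(y - 3)*(y - 1)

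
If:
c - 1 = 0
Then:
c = 1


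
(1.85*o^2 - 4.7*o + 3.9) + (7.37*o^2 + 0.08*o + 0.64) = 9.22*o^2 - 4.62*o + 4.54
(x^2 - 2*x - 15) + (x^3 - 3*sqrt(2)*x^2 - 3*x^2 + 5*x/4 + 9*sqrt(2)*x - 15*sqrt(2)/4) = x^3 - 3*sqrt(2)*x^2 - 2*x^2 - 3*x/4 + 9*sqrt(2)*x - 15 - 15*sqrt(2)/4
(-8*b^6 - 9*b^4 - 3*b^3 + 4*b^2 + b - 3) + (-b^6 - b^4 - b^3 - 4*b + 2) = -9*b^6 - 10*b^4 - 4*b^3 + 4*b^2 - 3*b - 1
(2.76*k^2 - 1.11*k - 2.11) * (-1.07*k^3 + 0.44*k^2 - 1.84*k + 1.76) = -2.9532*k^5 + 2.4021*k^4 - 3.3091*k^3 + 5.9716*k^2 + 1.9288*k - 3.7136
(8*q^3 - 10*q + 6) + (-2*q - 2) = 8*q^3 - 12*q + 4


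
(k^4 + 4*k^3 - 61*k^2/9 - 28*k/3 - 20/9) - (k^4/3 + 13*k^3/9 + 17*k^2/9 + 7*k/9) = 2*k^4/3 + 23*k^3/9 - 26*k^2/3 - 91*k/9 - 20/9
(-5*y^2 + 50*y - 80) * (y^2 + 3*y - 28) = -5*y^4 + 35*y^3 + 210*y^2 - 1640*y + 2240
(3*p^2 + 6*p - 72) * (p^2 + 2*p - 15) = 3*p^4 + 12*p^3 - 105*p^2 - 234*p + 1080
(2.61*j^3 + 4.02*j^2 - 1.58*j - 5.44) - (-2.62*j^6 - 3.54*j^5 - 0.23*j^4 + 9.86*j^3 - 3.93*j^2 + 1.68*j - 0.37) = 2.62*j^6 + 3.54*j^5 + 0.23*j^4 - 7.25*j^3 + 7.95*j^2 - 3.26*j - 5.07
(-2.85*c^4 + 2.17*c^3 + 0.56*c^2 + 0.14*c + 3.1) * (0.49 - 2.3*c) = 6.555*c^5 - 6.3875*c^4 - 0.2247*c^3 - 0.0476*c^2 - 7.0614*c + 1.519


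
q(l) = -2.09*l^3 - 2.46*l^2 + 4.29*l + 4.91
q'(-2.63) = -26.14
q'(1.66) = -21.15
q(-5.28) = 221.32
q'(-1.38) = -0.86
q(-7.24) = 638.07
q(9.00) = -1679.35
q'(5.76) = -232.07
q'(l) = -6.27*l^2 - 4.92*l + 4.29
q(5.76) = -451.40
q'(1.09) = -8.52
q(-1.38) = -0.20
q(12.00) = -3909.37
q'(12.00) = -957.63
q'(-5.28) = -144.53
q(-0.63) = 1.75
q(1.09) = 3.96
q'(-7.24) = -288.75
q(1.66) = -4.31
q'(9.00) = -547.86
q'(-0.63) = 4.90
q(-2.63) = 14.63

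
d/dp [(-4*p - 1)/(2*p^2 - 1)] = 4*(2*p^2 + p + 1)/(4*p^4 - 4*p^2 + 1)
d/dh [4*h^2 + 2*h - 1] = 8*h + 2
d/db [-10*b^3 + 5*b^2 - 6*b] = -30*b^2 + 10*b - 6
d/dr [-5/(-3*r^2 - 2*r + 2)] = 10*(-3*r - 1)/(3*r^2 + 2*r - 2)^2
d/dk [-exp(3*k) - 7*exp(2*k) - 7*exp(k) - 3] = (-3*exp(2*k) - 14*exp(k) - 7)*exp(k)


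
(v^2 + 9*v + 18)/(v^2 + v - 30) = (v + 3)/(v - 5)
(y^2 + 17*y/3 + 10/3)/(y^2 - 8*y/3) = (3*y^2 + 17*y + 10)/(y*(3*y - 8))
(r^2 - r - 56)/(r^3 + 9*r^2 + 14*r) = (r - 8)/(r*(r + 2))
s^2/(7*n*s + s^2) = s/(7*n + s)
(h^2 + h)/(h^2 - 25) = h*(h + 1)/(h^2 - 25)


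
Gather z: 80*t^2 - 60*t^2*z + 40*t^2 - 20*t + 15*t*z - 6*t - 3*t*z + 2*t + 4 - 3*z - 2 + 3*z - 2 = 120*t^2 - 24*t + z*(-60*t^2 + 12*t)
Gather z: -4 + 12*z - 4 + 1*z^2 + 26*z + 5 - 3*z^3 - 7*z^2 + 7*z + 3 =-3*z^3 - 6*z^2 + 45*z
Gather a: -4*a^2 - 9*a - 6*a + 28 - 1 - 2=-4*a^2 - 15*a + 25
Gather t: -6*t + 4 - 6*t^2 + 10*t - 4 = -6*t^2 + 4*t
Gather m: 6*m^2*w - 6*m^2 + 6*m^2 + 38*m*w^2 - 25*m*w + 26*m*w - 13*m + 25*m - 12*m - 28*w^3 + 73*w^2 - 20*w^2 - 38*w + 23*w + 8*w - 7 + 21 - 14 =6*m^2*w + m*(38*w^2 + w) - 28*w^3 + 53*w^2 - 7*w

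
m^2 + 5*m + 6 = (m + 2)*(m + 3)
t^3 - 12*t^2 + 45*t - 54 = (t - 6)*(t - 3)^2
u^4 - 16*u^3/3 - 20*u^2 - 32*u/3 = u*(u - 8)*(u + 2/3)*(u + 2)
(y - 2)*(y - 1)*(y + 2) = y^3 - y^2 - 4*y + 4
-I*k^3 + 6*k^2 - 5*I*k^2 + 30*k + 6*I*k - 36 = (k + 6)*(k + 6*I)*(-I*k + I)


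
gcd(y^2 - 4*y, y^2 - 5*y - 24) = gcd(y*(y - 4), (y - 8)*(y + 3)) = 1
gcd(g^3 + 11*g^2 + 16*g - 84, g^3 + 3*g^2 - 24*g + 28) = g^2 + 5*g - 14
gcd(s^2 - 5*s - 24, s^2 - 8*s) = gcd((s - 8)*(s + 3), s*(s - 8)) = s - 8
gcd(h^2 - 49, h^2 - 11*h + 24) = 1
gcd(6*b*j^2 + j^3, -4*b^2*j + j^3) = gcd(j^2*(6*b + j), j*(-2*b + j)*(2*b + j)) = j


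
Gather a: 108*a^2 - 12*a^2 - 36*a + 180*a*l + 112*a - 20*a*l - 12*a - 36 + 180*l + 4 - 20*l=96*a^2 + a*(160*l + 64) + 160*l - 32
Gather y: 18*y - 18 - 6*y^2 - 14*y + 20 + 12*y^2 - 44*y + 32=6*y^2 - 40*y + 34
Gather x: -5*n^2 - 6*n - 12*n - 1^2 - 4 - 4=-5*n^2 - 18*n - 9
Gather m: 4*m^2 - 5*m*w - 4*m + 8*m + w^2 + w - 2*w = 4*m^2 + m*(4 - 5*w) + w^2 - w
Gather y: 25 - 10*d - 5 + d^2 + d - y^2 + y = d^2 - 9*d - y^2 + y + 20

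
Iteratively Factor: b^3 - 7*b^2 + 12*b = (b)*(b^2 - 7*b + 12) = b*(b - 4)*(b - 3)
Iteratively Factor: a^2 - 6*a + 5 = (a - 1)*(a - 5)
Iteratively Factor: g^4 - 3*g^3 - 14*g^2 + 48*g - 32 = (g - 4)*(g^3 + g^2 - 10*g + 8) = (g - 4)*(g - 1)*(g^2 + 2*g - 8) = (g - 4)*(g - 2)*(g - 1)*(g + 4)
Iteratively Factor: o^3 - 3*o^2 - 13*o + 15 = (o + 3)*(o^2 - 6*o + 5) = (o - 5)*(o + 3)*(o - 1)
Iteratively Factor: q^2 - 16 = (q + 4)*(q - 4)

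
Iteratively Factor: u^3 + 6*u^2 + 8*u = (u + 4)*(u^2 + 2*u) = (u + 2)*(u + 4)*(u)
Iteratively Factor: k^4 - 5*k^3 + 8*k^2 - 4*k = (k - 2)*(k^3 - 3*k^2 + 2*k) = (k - 2)*(k - 1)*(k^2 - 2*k) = k*(k - 2)*(k - 1)*(k - 2)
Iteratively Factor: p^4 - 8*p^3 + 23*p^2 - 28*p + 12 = (p - 2)*(p^3 - 6*p^2 + 11*p - 6) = (p - 2)^2*(p^2 - 4*p + 3) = (p - 3)*(p - 2)^2*(p - 1)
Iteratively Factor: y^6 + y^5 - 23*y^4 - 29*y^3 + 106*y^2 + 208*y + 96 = (y + 4)*(y^5 - 3*y^4 - 11*y^3 + 15*y^2 + 46*y + 24) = (y - 4)*(y + 4)*(y^4 + y^3 - 7*y^2 - 13*y - 6) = (y - 4)*(y + 1)*(y + 4)*(y^3 - 7*y - 6) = (y - 4)*(y + 1)*(y + 2)*(y + 4)*(y^2 - 2*y - 3) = (y - 4)*(y + 1)^2*(y + 2)*(y + 4)*(y - 3)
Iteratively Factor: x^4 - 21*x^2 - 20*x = (x + 1)*(x^3 - x^2 - 20*x) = (x + 1)*(x + 4)*(x^2 - 5*x) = (x - 5)*(x + 1)*(x + 4)*(x)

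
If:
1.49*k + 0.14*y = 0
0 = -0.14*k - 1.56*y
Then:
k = 0.00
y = 0.00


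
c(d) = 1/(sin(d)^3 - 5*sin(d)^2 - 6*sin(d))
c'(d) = (-3*sin(d)^2*cos(d) + 10*sin(d)*cos(d) + 6*cos(d))/(sin(d)^3 - 5*sin(d)^2 - 6*sin(d))^2 = (-3*cos(d) + 10/tan(d) + 6*cos(d)/sin(d)^2)/((sin(d) - 6)^2*(sin(d) + 1)^2)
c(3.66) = 0.62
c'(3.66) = -0.10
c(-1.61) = 186.09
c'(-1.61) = 9483.78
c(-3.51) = -0.36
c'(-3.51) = -1.13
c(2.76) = -0.35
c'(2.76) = -1.04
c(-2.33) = 0.75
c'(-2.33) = 1.09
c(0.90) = -0.14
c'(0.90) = 0.14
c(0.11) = -1.39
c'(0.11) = 13.63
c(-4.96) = -0.10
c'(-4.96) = 0.03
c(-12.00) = -0.22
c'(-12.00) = 0.44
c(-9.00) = 0.64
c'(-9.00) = -0.52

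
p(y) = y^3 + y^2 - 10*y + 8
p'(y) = 3*y^2 + 2*y - 10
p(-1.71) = 23.02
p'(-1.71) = -4.65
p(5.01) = 108.75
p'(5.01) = 75.32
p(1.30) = -1.11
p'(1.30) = -2.33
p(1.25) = -0.98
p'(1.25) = -2.81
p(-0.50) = 13.12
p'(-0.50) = -10.25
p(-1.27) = 20.26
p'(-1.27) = -7.70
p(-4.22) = -7.14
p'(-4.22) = 34.99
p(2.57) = 5.88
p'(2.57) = 14.95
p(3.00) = 14.00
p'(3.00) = 23.00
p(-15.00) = -2992.00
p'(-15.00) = 635.00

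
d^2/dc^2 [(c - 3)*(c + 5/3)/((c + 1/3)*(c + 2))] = 2*(-99*c^3 - 459*c^2 - 873*c - 577)/(27*c^6 + 189*c^5 + 495*c^4 + 595*c^3 + 330*c^2 + 84*c + 8)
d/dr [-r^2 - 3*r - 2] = -2*r - 3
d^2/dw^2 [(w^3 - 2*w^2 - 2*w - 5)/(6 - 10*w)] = (-25*w^3 + 45*w^2 - 27*w + 173)/(125*w^3 - 225*w^2 + 135*w - 27)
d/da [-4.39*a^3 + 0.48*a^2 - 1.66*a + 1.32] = -13.17*a^2 + 0.96*a - 1.66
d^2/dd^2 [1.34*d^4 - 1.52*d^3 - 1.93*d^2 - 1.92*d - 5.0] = 16.08*d^2 - 9.12*d - 3.86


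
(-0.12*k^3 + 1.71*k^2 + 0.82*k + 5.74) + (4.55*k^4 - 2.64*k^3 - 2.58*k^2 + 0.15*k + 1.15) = 4.55*k^4 - 2.76*k^3 - 0.87*k^2 + 0.97*k + 6.89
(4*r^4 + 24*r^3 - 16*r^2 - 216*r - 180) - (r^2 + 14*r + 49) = 4*r^4 + 24*r^3 - 17*r^2 - 230*r - 229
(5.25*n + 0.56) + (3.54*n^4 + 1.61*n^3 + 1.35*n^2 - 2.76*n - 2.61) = 3.54*n^4 + 1.61*n^3 + 1.35*n^2 + 2.49*n - 2.05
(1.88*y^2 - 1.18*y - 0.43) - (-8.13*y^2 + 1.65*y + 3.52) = 10.01*y^2 - 2.83*y - 3.95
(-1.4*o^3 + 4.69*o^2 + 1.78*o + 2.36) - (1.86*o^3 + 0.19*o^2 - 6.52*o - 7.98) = -3.26*o^3 + 4.5*o^2 + 8.3*o + 10.34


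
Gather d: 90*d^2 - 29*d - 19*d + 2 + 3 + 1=90*d^2 - 48*d + 6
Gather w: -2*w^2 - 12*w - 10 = -2*w^2 - 12*w - 10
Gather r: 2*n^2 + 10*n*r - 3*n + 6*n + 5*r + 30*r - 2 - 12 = 2*n^2 + 3*n + r*(10*n + 35) - 14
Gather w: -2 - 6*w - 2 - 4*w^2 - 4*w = -4*w^2 - 10*w - 4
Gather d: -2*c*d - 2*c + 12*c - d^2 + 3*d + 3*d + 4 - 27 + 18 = 10*c - d^2 + d*(6 - 2*c) - 5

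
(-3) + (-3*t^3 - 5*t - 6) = -3*t^3 - 5*t - 9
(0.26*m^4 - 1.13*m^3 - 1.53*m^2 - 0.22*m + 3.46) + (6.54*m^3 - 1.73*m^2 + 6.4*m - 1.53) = 0.26*m^4 + 5.41*m^3 - 3.26*m^2 + 6.18*m + 1.93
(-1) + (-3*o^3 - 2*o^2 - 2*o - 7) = -3*o^3 - 2*o^2 - 2*o - 8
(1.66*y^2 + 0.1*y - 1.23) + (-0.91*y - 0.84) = 1.66*y^2 - 0.81*y - 2.07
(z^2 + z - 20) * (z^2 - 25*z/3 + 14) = z^4 - 22*z^3/3 - 43*z^2/3 + 542*z/3 - 280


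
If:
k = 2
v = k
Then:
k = 2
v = 2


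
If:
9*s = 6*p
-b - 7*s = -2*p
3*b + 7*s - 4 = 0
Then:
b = 16/5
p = -6/5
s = -4/5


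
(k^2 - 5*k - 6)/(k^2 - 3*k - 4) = (k - 6)/(k - 4)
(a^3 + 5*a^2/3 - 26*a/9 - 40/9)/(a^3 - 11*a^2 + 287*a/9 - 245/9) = (3*a^2 + 10*a + 8)/(3*a^2 - 28*a + 49)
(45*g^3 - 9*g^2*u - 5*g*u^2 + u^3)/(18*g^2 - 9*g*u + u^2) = (-15*g^2 - 2*g*u + u^2)/(-6*g + u)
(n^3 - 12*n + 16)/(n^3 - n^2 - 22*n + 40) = (n^2 + 2*n - 8)/(n^2 + n - 20)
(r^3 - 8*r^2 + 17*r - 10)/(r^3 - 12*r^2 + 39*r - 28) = (r^2 - 7*r + 10)/(r^2 - 11*r + 28)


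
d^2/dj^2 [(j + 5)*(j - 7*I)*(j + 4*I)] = 6*j + 10 - 6*I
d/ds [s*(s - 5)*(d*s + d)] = d*(3*s^2 - 8*s - 5)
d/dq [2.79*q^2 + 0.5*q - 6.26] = 5.58*q + 0.5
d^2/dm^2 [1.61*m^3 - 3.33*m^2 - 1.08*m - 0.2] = 9.66*m - 6.66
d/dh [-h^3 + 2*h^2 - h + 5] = -3*h^2 + 4*h - 1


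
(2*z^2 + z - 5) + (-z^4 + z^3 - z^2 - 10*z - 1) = -z^4 + z^3 + z^2 - 9*z - 6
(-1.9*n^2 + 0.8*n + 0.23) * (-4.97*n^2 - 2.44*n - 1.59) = 9.443*n^4 + 0.66*n^3 - 0.0741000000000001*n^2 - 1.8332*n - 0.3657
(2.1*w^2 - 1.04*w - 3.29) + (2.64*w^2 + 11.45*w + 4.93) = 4.74*w^2 + 10.41*w + 1.64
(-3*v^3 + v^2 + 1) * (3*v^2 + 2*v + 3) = -9*v^5 - 3*v^4 - 7*v^3 + 6*v^2 + 2*v + 3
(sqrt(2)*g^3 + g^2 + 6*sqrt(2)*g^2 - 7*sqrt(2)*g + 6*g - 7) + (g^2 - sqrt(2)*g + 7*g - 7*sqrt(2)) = sqrt(2)*g^3 + 2*g^2 + 6*sqrt(2)*g^2 - 8*sqrt(2)*g + 13*g - 7*sqrt(2) - 7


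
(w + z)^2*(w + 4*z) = w^3 + 6*w^2*z + 9*w*z^2 + 4*z^3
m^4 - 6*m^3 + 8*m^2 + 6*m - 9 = (m - 3)^2*(m - 1)*(m + 1)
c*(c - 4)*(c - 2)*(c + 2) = c^4 - 4*c^3 - 4*c^2 + 16*c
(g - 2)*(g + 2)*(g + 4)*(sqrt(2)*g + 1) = sqrt(2)*g^4 + g^3 + 4*sqrt(2)*g^3 - 4*sqrt(2)*g^2 + 4*g^2 - 16*sqrt(2)*g - 4*g - 16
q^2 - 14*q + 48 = (q - 8)*(q - 6)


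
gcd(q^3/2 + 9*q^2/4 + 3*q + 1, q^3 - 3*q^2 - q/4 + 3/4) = q + 1/2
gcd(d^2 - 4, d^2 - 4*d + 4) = d - 2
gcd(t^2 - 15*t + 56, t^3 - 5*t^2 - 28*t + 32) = t - 8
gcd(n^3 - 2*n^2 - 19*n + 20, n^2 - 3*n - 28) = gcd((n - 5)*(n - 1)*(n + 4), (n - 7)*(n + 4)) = n + 4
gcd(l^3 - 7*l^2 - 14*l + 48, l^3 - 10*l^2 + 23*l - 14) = l - 2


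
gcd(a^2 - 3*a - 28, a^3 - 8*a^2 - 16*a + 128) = a + 4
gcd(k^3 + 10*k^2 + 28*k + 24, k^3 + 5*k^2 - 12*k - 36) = k^2 + 8*k + 12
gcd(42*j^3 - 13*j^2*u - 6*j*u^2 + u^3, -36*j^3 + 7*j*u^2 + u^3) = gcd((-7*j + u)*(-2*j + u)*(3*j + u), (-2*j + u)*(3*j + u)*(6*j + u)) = -6*j^2 + j*u + u^2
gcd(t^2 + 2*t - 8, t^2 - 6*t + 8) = t - 2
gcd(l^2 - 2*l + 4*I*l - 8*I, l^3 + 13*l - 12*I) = l + 4*I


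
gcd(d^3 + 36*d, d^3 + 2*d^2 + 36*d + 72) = d^2 + 36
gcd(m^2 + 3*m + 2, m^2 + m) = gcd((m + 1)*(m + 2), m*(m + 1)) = m + 1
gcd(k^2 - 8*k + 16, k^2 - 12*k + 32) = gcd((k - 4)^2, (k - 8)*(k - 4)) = k - 4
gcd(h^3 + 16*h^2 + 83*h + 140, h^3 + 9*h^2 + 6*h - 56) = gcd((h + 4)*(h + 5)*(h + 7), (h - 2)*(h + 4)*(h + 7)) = h^2 + 11*h + 28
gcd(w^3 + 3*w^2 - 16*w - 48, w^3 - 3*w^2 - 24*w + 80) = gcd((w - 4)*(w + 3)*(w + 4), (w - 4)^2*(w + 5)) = w - 4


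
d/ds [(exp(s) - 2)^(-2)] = -2*exp(s)/(exp(s) - 2)^3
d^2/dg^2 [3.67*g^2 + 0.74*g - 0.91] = 7.34000000000000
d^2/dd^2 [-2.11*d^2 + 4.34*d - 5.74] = -4.22000000000000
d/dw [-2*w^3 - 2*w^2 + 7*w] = -6*w^2 - 4*w + 7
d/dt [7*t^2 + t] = 14*t + 1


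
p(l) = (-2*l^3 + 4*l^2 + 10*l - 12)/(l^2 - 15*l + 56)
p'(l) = (15 - 2*l)*(-2*l^3 + 4*l^2 + 10*l - 12)/(l^2 - 15*l + 56)^2 + (-6*l^2 + 8*l + 10)/(l^2 - 15*l + 56)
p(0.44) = -0.14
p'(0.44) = 0.21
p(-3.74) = 0.88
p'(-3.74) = -0.67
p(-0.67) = -0.25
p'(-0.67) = -0.03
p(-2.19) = 0.07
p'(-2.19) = -0.37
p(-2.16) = 0.06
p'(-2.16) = -0.37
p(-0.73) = -0.24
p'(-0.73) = -0.04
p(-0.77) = -0.24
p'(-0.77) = -0.05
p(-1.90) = -0.03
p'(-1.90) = -0.31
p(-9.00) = 6.18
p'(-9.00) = -1.27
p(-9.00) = 6.18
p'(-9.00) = -1.27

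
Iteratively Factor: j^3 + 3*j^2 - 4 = (j - 1)*(j^2 + 4*j + 4) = (j - 1)*(j + 2)*(j + 2)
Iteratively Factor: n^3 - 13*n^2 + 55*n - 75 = (n - 5)*(n^2 - 8*n + 15) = (n - 5)^2*(n - 3)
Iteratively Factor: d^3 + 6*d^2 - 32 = (d + 4)*(d^2 + 2*d - 8) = (d - 2)*(d + 4)*(d + 4)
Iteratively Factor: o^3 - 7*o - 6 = (o + 1)*(o^2 - o - 6) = (o + 1)*(o + 2)*(o - 3)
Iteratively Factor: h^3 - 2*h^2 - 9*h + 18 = (h - 2)*(h^2 - 9) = (h - 3)*(h - 2)*(h + 3)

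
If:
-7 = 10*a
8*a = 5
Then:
No Solution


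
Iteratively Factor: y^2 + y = (y)*(y + 1)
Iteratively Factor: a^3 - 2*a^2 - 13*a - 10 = (a - 5)*(a^2 + 3*a + 2) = (a - 5)*(a + 1)*(a + 2)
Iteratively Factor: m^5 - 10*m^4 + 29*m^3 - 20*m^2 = (m - 5)*(m^4 - 5*m^3 + 4*m^2) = (m - 5)*(m - 4)*(m^3 - m^2) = m*(m - 5)*(m - 4)*(m^2 - m) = m^2*(m - 5)*(m - 4)*(m - 1)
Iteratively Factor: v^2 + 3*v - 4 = (v - 1)*(v + 4)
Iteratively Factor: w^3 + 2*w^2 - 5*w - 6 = (w + 1)*(w^2 + w - 6) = (w + 1)*(w + 3)*(w - 2)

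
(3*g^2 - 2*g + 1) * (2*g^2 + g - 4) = 6*g^4 - g^3 - 12*g^2 + 9*g - 4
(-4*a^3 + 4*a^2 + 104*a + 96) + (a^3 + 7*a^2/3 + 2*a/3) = -3*a^3 + 19*a^2/3 + 314*a/3 + 96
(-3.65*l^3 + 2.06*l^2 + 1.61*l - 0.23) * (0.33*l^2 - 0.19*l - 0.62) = -1.2045*l^5 + 1.3733*l^4 + 2.4029*l^3 - 1.659*l^2 - 0.9545*l + 0.1426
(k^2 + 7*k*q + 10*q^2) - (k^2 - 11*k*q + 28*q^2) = 18*k*q - 18*q^2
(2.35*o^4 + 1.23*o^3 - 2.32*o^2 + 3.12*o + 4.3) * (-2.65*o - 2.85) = -6.2275*o^5 - 9.957*o^4 + 2.6425*o^3 - 1.656*o^2 - 20.287*o - 12.255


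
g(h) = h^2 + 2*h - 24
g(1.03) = -20.88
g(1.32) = -19.62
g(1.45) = -19.00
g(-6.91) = 9.93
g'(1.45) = 4.90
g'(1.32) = 4.64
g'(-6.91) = -11.82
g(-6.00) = 0.00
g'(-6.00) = -10.00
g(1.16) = -20.33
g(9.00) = 75.00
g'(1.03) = 4.06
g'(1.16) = 4.32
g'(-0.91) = 0.18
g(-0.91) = -24.99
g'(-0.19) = 1.62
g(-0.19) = -24.34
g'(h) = 2*h + 2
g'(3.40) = 8.80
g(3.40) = -5.64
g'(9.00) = 20.00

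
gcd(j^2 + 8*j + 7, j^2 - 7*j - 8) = j + 1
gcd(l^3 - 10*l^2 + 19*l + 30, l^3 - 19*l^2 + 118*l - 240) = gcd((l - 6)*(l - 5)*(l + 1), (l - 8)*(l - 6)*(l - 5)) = l^2 - 11*l + 30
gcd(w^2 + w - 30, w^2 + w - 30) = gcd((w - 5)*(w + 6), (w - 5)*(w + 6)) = w^2 + w - 30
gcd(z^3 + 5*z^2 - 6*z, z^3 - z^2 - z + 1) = z - 1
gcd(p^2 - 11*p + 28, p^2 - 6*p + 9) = 1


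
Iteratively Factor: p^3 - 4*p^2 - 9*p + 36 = (p - 3)*(p^2 - p - 12) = (p - 3)*(p + 3)*(p - 4)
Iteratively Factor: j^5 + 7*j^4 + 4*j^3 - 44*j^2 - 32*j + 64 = (j + 4)*(j^4 + 3*j^3 - 8*j^2 - 12*j + 16) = (j - 1)*(j + 4)*(j^3 + 4*j^2 - 4*j - 16) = (j - 2)*(j - 1)*(j + 4)*(j^2 + 6*j + 8) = (j - 2)*(j - 1)*(j + 2)*(j + 4)*(j + 4)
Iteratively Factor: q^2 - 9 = (q - 3)*(q + 3)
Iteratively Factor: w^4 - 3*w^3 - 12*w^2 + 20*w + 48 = (w - 3)*(w^3 - 12*w - 16) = (w - 4)*(w - 3)*(w^2 + 4*w + 4) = (w - 4)*(w - 3)*(w + 2)*(w + 2)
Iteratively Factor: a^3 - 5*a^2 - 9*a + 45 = (a - 3)*(a^2 - 2*a - 15) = (a - 5)*(a - 3)*(a + 3)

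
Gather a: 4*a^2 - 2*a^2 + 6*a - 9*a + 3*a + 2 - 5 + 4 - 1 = 2*a^2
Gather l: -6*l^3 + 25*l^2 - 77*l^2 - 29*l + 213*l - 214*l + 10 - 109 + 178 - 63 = -6*l^3 - 52*l^2 - 30*l + 16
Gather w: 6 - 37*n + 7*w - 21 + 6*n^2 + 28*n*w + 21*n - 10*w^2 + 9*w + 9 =6*n^2 - 16*n - 10*w^2 + w*(28*n + 16) - 6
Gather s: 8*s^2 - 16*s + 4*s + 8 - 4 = 8*s^2 - 12*s + 4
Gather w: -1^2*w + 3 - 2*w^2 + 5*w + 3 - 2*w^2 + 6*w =-4*w^2 + 10*w + 6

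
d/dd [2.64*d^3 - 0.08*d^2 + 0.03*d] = 7.92*d^2 - 0.16*d + 0.03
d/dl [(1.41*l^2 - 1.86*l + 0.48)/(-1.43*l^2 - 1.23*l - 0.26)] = (-4.3941*l^2 + 0.6396*l + 1.074)/(2.0449*l^4 + 3.5178*l^3 + 2.2565*l^2 + 0.6396*l + 0.0676)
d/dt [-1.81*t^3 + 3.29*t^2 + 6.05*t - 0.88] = -5.43*t^2 + 6.58*t + 6.05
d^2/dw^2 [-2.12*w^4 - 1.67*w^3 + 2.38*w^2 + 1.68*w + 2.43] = -25.44*w^2 - 10.02*w + 4.76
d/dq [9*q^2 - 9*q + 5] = 18*q - 9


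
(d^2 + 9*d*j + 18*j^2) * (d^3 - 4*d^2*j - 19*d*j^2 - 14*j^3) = d^5 + 5*d^4*j - 37*d^3*j^2 - 257*d^2*j^3 - 468*d*j^4 - 252*j^5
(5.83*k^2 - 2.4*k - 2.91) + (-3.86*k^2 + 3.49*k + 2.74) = 1.97*k^2 + 1.09*k - 0.17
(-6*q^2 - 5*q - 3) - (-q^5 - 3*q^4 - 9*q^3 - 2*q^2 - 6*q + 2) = q^5 + 3*q^4 + 9*q^3 - 4*q^2 + q - 5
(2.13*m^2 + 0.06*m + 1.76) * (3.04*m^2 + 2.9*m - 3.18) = 6.4752*m^4 + 6.3594*m^3 - 1.249*m^2 + 4.9132*m - 5.5968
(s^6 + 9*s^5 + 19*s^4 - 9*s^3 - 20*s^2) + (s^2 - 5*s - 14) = s^6 + 9*s^5 + 19*s^4 - 9*s^3 - 19*s^2 - 5*s - 14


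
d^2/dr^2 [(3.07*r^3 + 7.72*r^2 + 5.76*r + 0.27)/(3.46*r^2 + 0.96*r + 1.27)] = (1.13686837721616e-13*r^4 + 65.3055640000002*r^3 - 161.687688*r^2 - 116.772942*r + 8.982788)/(41.421736*r^6 + 34.478208*r^5 + 55.178004*r^4 + 26.195328*r^3 + 20.253198*r^2 + 4.645152*r + 2.048383)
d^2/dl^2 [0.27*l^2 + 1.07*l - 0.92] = 0.540000000000000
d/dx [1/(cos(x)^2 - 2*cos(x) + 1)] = 2*sin(x)/(cos(x) - 1)^3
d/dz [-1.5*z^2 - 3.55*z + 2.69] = -3.0*z - 3.55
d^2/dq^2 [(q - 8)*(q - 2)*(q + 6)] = 6*q - 8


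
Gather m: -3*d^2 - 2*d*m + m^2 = -3*d^2 - 2*d*m + m^2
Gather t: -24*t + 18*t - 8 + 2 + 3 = -6*t - 3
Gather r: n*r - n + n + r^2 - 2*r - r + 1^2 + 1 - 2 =r^2 + r*(n - 3)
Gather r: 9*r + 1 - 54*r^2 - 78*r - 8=-54*r^2 - 69*r - 7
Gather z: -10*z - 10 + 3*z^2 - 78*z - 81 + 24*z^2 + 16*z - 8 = 27*z^2 - 72*z - 99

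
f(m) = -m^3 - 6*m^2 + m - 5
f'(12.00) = -575.00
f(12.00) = -2585.00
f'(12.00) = -575.00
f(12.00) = -2585.00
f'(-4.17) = -1.13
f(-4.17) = -40.99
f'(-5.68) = -27.63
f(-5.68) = -21.00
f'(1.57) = -25.23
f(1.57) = -22.09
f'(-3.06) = 9.63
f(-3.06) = -35.59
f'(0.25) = -2.19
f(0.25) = -5.14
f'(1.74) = -28.96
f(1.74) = -26.69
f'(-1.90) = 12.97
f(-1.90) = -21.70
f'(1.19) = -17.53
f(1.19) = -13.99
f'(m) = -3*m^2 - 12*m + 1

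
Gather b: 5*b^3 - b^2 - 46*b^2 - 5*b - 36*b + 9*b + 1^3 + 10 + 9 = 5*b^3 - 47*b^2 - 32*b + 20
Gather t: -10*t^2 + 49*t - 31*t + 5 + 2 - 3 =-10*t^2 + 18*t + 4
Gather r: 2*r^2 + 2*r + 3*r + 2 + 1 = 2*r^2 + 5*r + 3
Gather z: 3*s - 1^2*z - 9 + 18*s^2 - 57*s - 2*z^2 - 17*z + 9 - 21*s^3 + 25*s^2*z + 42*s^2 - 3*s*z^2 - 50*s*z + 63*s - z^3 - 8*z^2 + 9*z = -21*s^3 + 60*s^2 + 9*s - z^3 + z^2*(-3*s - 10) + z*(25*s^2 - 50*s - 9)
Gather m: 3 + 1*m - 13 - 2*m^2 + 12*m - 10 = -2*m^2 + 13*m - 20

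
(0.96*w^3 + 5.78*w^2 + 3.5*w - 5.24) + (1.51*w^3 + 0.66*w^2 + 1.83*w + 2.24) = 2.47*w^3 + 6.44*w^2 + 5.33*w - 3.0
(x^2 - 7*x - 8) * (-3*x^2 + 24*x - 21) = -3*x^4 + 45*x^3 - 165*x^2 - 45*x + 168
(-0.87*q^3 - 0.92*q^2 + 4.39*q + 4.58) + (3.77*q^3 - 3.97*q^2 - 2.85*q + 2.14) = 2.9*q^3 - 4.89*q^2 + 1.54*q + 6.72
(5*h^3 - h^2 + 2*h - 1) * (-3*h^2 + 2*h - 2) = -15*h^5 + 13*h^4 - 18*h^3 + 9*h^2 - 6*h + 2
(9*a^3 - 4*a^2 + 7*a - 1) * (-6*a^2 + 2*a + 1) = -54*a^5 + 42*a^4 - 41*a^3 + 16*a^2 + 5*a - 1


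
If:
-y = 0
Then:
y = 0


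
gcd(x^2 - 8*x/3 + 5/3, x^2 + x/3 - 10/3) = x - 5/3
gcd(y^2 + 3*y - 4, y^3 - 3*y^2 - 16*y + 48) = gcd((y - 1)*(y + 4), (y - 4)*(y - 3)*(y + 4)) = y + 4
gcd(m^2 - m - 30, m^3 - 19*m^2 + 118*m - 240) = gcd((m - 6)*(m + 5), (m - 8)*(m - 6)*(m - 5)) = m - 6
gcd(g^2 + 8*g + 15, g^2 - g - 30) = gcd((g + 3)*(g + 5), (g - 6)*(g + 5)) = g + 5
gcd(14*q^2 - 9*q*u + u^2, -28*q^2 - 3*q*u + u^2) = 7*q - u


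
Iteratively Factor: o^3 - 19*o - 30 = (o - 5)*(o^2 + 5*o + 6) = (o - 5)*(o + 3)*(o + 2)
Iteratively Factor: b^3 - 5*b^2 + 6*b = (b)*(b^2 - 5*b + 6) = b*(b - 2)*(b - 3)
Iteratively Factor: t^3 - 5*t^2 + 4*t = (t - 1)*(t^2 - 4*t) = t*(t - 1)*(t - 4)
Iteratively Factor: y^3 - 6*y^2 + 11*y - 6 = (y - 3)*(y^2 - 3*y + 2) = (y - 3)*(y - 1)*(y - 2)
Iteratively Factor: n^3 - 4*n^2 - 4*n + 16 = (n + 2)*(n^2 - 6*n + 8) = (n - 2)*(n + 2)*(n - 4)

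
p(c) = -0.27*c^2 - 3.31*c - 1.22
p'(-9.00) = 1.55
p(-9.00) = 6.70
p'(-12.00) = 3.17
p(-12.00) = -0.38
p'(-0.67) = -2.95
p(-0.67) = 0.88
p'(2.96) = -4.91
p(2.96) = -13.38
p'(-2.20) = -2.12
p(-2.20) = 4.76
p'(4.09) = -5.52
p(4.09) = -19.27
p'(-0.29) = -3.15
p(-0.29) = -0.28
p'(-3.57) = -1.38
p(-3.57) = 7.16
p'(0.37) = -3.51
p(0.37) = -2.48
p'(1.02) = -3.86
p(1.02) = -4.88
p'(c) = -0.54*c - 3.31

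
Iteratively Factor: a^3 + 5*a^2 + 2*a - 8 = (a + 2)*(a^2 + 3*a - 4) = (a - 1)*(a + 2)*(a + 4)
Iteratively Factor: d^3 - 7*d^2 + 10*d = (d - 5)*(d^2 - 2*d) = (d - 5)*(d - 2)*(d)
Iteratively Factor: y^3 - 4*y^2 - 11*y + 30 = (y - 5)*(y^2 + y - 6) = (y - 5)*(y + 3)*(y - 2)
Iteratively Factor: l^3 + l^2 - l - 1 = (l + 1)*(l^2 - 1) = (l - 1)*(l + 1)*(l + 1)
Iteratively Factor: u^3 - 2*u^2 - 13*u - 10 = (u - 5)*(u^2 + 3*u + 2) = (u - 5)*(u + 2)*(u + 1)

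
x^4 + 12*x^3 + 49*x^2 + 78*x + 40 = (x + 1)*(x + 2)*(x + 4)*(x + 5)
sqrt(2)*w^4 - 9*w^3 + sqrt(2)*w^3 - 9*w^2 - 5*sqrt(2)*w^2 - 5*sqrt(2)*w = w*(w + 1)*(w - 5*sqrt(2))*(sqrt(2)*w + 1)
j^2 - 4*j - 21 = (j - 7)*(j + 3)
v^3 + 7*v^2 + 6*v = v*(v + 1)*(v + 6)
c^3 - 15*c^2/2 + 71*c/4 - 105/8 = (c - 7/2)*(c - 5/2)*(c - 3/2)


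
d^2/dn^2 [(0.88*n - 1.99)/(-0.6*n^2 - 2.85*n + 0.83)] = (-(0.88*n - 1.99)*(1.2*n + 2.85)*(2.4*n + 5.7) + (3.168*n + 2.628)*(0.6*n^2 + 2.85*n - 0.83))/(0.6*n^2 + 2.85*n - 0.83)^3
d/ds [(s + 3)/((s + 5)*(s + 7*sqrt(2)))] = (-(s + 3)*(s + 5) - (s + 3)*(s + 7*sqrt(2)) + (s + 5)*(s + 7*sqrt(2)))/((s + 5)^2*(s + 7*sqrt(2))^2)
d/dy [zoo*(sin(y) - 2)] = zoo*cos(y)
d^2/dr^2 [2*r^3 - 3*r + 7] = 12*r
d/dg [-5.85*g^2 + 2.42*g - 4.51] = 2.42 - 11.7*g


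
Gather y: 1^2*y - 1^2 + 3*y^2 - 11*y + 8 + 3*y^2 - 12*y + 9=6*y^2 - 22*y + 16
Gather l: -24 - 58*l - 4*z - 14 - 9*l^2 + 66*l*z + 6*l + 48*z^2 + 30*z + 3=-9*l^2 + l*(66*z - 52) + 48*z^2 + 26*z - 35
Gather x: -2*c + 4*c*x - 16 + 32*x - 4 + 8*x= -2*c + x*(4*c + 40) - 20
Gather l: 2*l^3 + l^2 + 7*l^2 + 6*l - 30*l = 2*l^3 + 8*l^2 - 24*l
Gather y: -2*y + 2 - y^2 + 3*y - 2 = -y^2 + y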